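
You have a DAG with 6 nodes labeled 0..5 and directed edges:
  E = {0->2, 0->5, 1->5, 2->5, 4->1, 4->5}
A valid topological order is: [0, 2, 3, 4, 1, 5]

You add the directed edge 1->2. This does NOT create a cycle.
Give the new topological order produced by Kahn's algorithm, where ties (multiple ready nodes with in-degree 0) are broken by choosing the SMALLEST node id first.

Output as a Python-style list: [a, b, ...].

Old toposort: [0, 2, 3, 4, 1, 5]
Added edge: 1->2
Position of 1 (4) > position of 2 (1). Must reorder: 1 must now come before 2.
Run Kahn's algorithm (break ties by smallest node id):
  initial in-degrees: [0, 1, 2, 0, 0, 4]
  ready (indeg=0): [0, 3, 4]
  pop 0: indeg[2]->1; indeg[5]->3 | ready=[3, 4] | order so far=[0]
  pop 3: no out-edges | ready=[4] | order so far=[0, 3]
  pop 4: indeg[1]->0; indeg[5]->2 | ready=[1] | order so far=[0, 3, 4]
  pop 1: indeg[2]->0; indeg[5]->1 | ready=[2] | order so far=[0, 3, 4, 1]
  pop 2: indeg[5]->0 | ready=[5] | order so far=[0, 3, 4, 1, 2]
  pop 5: no out-edges | ready=[] | order so far=[0, 3, 4, 1, 2, 5]
  Result: [0, 3, 4, 1, 2, 5]

Answer: [0, 3, 4, 1, 2, 5]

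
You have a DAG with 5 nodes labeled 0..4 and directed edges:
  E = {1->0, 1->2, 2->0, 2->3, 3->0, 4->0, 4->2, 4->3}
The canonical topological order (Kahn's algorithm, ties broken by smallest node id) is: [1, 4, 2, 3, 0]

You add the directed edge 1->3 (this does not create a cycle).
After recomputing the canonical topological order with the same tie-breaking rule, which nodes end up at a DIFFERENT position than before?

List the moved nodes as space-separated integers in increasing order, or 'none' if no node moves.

Answer: none

Derivation:
Old toposort: [1, 4, 2, 3, 0]
Added edge 1->3
Recompute Kahn (smallest-id tiebreak):
  initial in-degrees: [4, 0, 2, 3, 0]
  ready (indeg=0): [1, 4]
  pop 1: indeg[0]->3; indeg[2]->1; indeg[3]->2 | ready=[4] | order so far=[1]
  pop 4: indeg[0]->2; indeg[2]->0; indeg[3]->1 | ready=[2] | order so far=[1, 4]
  pop 2: indeg[0]->1; indeg[3]->0 | ready=[3] | order so far=[1, 4, 2]
  pop 3: indeg[0]->0 | ready=[0] | order so far=[1, 4, 2, 3]
  pop 0: no out-edges | ready=[] | order so far=[1, 4, 2, 3, 0]
New canonical toposort: [1, 4, 2, 3, 0]
Compare positions:
  Node 0: index 4 -> 4 (same)
  Node 1: index 0 -> 0 (same)
  Node 2: index 2 -> 2 (same)
  Node 3: index 3 -> 3 (same)
  Node 4: index 1 -> 1 (same)
Nodes that changed position: none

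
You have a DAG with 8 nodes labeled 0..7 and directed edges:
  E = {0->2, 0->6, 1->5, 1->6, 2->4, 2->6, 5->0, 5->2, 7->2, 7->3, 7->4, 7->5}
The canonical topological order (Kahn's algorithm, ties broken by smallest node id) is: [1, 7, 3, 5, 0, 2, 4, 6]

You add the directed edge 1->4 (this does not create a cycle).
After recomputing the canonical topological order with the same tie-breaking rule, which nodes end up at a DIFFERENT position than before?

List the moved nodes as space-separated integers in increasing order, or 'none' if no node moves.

Answer: none

Derivation:
Old toposort: [1, 7, 3, 5, 0, 2, 4, 6]
Added edge 1->4
Recompute Kahn (smallest-id tiebreak):
  initial in-degrees: [1, 0, 3, 1, 3, 2, 3, 0]
  ready (indeg=0): [1, 7]
  pop 1: indeg[4]->2; indeg[5]->1; indeg[6]->2 | ready=[7] | order so far=[1]
  pop 7: indeg[2]->2; indeg[3]->0; indeg[4]->1; indeg[5]->0 | ready=[3, 5] | order so far=[1, 7]
  pop 3: no out-edges | ready=[5] | order so far=[1, 7, 3]
  pop 5: indeg[0]->0; indeg[2]->1 | ready=[0] | order so far=[1, 7, 3, 5]
  pop 0: indeg[2]->0; indeg[6]->1 | ready=[2] | order so far=[1, 7, 3, 5, 0]
  pop 2: indeg[4]->0; indeg[6]->0 | ready=[4, 6] | order so far=[1, 7, 3, 5, 0, 2]
  pop 4: no out-edges | ready=[6] | order so far=[1, 7, 3, 5, 0, 2, 4]
  pop 6: no out-edges | ready=[] | order so far=[1, 7, 3, 5, 0, 2, 4, 6]
New canonical toposort: [1, 7, 3, 5, 0, 2, 4, 6]
Compare positions:
  Node 0: index 4 -> 4 (same)
  Node 1: index 0 -> 0 (same)
  Node 2: index 5 -> 5 (same)
  Node 3: index 2 -> 2 (same)
  Node 4: index 6 -> 6 (same)
  Node 5: index 3 -> 3 (same)
  Node 6: index 7 -> 7 (same)
  Node 7: index 1 -> 1 (same)
Nodes that changed position: none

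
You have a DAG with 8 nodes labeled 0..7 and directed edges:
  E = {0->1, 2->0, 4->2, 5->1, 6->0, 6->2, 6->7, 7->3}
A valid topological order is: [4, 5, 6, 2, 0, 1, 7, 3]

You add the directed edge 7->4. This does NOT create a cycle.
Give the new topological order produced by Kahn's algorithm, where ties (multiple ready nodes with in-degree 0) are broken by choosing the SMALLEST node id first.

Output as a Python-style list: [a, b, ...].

Old toposort: [4, 5, 6, 2, 0, 1, 7, 3]
Added edge: 7->4
Position of 7 (6) > position of 4 (0). Must reorder: 7 must now come before 4.
Run Kahn's algorithm (break ties by smallest node id):
  initial in-degrees: [2, 2, 2, 1, 1, 0, 0, 1]
  ready (indeg=0): [5, 6]
  pop 5: indeg[1]->1 | ready=[6] | order so far=[5]
  pop 6: indeg[0]->1; indeg[2]->1; indeg[7]->0 | ready=[7] | order so far=[5, 6]
  pop 7: indeg[3]->0; indeg[4]->0 | ready=[3, 4] | order so far=[5, 6, 7]
  pop 3: no out-edges | ready=[4] | order so far=[5, 6, 7, 3]
  pop 4: indeg[2]->0 | ready=[2] | order so far=[5, 6, 7, 3, 4]
  pop 2: indeg[0]->0 | ready=[0] | order so far=[5, 6, 7, 3, 4, 2]
  pop 0: indeg[1]->0 | ready=[1] | order so far=[5, 6, 7, 3, 4, 2, 0]
  pop 1: no out-edges | ready=[] | order so far=[5, 6, 7, 3, 4, 2, 0, 1]
  Result: [5, 6, 7, 3, 4, 2, 0, 1]

Answer: [5, 6, 7, 3, 4, 2, 0, 1]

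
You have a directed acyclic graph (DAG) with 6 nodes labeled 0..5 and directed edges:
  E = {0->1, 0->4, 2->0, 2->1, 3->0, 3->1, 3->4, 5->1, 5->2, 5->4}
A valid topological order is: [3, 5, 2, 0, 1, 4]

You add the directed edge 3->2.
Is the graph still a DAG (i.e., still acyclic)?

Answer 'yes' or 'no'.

Answer: yes

Derivation:
Given toposort: [3, 5, 2, 0, 1, 4]
Position of 3: index 0; position of 2: index 2
New edge 3->2: forward
Forward edge: respects the existing order. Still a DAG, same toposort still valid.
Still a DAG? yes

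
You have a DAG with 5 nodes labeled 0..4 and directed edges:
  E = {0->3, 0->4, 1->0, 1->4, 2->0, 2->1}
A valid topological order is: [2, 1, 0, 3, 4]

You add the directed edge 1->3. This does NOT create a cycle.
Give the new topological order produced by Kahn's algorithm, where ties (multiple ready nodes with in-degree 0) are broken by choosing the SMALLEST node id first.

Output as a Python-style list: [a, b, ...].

Old toposort: [2, 1, 0, 3, 4]
Added edge: 1->3
Position of 1 (1) < position of 3 (3). Old order still valid.
Run Kahn's algorithm (break ties by smallest node id):
  initial in-degrees: [2, 1, 0, 2, 2]
  ready (indeg=0): [2]
  pop 2: indeg[0]->1; indeg[1]->0 | ready=[1] | order so far=[2]
  pop 1: indeg[0]->0; indeg[3]->1; indeg[4]->1 | ready=[0] | order so far=[2, 1]
  pop 0: indeg[3]->0; indeg[4]->0 | ready=[3, 4] | order so far=[2, 1, 0]
  pop 3: no out-edges | ready=[4] | order so far=[2, 1, 0, 3]
  pop 4: no out-edges | ready=[] | order so far=[2, 1, 0, 3, 4]
  Result: [2, 1, 0, 3, 4]

Answer: [2, 1, 0, 3, 4]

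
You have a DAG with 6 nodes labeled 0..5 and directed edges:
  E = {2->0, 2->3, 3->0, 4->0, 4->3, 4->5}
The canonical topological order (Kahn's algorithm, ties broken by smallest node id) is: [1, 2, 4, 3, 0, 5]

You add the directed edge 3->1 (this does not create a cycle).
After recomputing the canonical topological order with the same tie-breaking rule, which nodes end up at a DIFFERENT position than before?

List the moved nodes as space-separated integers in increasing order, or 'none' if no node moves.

Old toposort: [1, 2, 4, 3, 0, 5]
Added edge 3->1
Recompute Kahn (smallest-id tiebreak):
  initial in-degrees: [3, 1, 0, 2, 0, 1]
  ready (indeg=0): [2, 4]
  pop 2: indeg[0]->2; indeg[3]->1 | ready=[4] | order so far=[2]
  pop 4: indeg[0]->1; indeg[3]->0; indeg[5]->0 | ready=[3, 5] | order so far=[2, 4]
  pop 3: indeg[0]->0; indeg[1]->0 | ready=[0, 1, 5] | order so far=[2, 4, 3]
  pop 0: no out-edges | ready=[1, 5] | order so far=[2, 4, 3, 0]
  pop 1: no out-edges | ready=[5] | order so far=[2, 4, 3, 0, 1]
  pop 5: no out-edges | ready=[] | order so far=[2, 4, 3, 0, 1, 5]
New canonical toposort: [2, 4, 3, 0, 1, 5]
Compare positions:
  Node 0: index 4 -> 3 (moved)
  Node 1: index 0 -> 4 (moved)
  Node 2: index 1 -> 0 (moved)
  Node 3: index 3 -> 2 (moved)
  Node 4: index 2 -> 1 (moved)
  Node 5: index 5 -> 5 (same)
Nodes that changed position: 0 1 2 3 4

Answer: 0 1 2 3 4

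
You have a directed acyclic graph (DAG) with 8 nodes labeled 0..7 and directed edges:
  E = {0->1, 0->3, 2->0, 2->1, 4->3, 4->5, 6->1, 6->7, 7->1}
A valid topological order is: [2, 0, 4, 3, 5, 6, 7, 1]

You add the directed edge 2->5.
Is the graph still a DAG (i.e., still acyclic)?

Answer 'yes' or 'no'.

Given toposort: [2, 0, 4, 3, 5, 6, 7, 1]
Position of 2: index 0; position of 5: index 4
New edge 2->5: forward
Forward edge: respects the existing order. Still a DAG, same toposort still valid.
Still a DAG? yes

Answer: yes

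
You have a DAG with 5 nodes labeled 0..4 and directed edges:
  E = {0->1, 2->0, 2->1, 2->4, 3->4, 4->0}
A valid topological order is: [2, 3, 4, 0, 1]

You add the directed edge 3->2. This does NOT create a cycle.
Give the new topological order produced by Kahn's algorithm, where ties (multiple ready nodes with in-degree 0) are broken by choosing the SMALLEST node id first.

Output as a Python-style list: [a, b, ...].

Old toposort: [2, 3, 4, 0, 1]
Added edge: 3->2
Position of 3 (1) > position of 2 (0). Must reorder: 3 must now come before 2.
Run Kahn's algorithm (break ties by smallest node id):
  initial in-degrees: [2, 2, 1, 0, 2]
  ready (indeg=0): [3]
  pop 3: indeg[2]->0; indeg[4]->1 | ready=[2] | order so far=[3]
  pop 2: indeg[0]->1; indeg[1]->1; indeg[4]->0 | ready=[4] | order so far=[3, 2]
  pop 4: indeg[0]->0 | ready=[0] | order so far=[3, 2, 4]
  pop 0: indeg[1]->0 | ready=[1] | order so far=[3, 2, 4, 0]
  pop 1: no out-edges | ready=[] | order so far=[3, 2, 4, 0, 1]
  Result: [3, 2, 4, 0, 1]

Answer: [3, 2, 4, 0, 1]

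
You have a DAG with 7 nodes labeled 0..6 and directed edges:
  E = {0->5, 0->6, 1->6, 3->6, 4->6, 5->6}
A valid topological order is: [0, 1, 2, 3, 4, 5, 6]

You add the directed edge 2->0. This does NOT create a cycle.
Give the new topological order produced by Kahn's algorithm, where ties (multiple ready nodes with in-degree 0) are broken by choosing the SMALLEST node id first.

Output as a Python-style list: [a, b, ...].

Answer: [1, 2, 0, 3, 4, 5, 6]

Derivation:
Old toposort: [0, 1, 2, 3, 4, 5, 6]
Added edge: 2->0
Position of 2 (2) > position of 0 (0). Must reorder: 2 must now come before 0.
Run Kahn's algorithm (break ties by smallest node id):
  initial in-degrees: [1, 0, 0, 0, 0, 1, 5]
  ready (indeg=0): [1, 2, 3, 4]
  pop 1: indeg[6]->4 | ready=[2, 3, 4] | order so far=[1]
  pop 2: indeg[0]->0 | ready=[0, 3, 4] | order so far=[1, 2]
  pop 0: indeg[5]->0; indeg[6]->3 | ready=[3, 4, 5] | order so far=[1, 2, 0]
  pop 3: indeg[6]->2 | ready=[4, 5] | order so far=[1, 2, 0, 3]
  pop 4: indeg[6]->1 | ready=[5] | order so far=[1, 2, 0, 3, 4]
  pop 5: indeg[6]->0 | ready=[6] | order so far=[1, 2, 0, 3, 4, 5]
  pop 6: no out-edges | ready=[] | order so far=[1, 2, 0, 3, 4, 5, 6]
  Result: [1, 2, 0, 3, 4, 5, 6]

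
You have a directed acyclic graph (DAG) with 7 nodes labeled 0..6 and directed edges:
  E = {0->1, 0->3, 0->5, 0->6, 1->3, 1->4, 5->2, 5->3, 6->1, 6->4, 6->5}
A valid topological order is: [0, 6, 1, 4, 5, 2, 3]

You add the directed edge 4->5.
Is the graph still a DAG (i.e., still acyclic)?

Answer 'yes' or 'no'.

Given toposort: [0, 6, 1, 4, 5, 2, 3]
Position of 4: index 3; position of 5: index 4
New edge 4->5: forward
Forward edge: respects the existing order. Still a DAG, same toposort still valid.
Still a DAG? yes

Answer: yes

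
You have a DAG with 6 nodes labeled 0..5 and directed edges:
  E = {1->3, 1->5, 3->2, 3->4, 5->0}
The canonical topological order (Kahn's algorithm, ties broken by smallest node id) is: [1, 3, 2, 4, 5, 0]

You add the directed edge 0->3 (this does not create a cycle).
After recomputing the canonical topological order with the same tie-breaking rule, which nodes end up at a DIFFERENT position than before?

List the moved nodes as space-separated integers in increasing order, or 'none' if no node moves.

Old toposort: [1, 3, 2, 4, 5, 0]
Added edge 0->3
Recompute Kahn (smallest-id tiebreak):
  initial in-degrees: [1, 0, 1, 2, 1, 1]
  ready (indeg=0): [1]
  pop 1: indeg[3]->1; indeg[5]->0 | ready=[5] | order so far=[1]
  pop 5: indeg[0]->0 | ready=[0] | order so far=[1, 5]
  pop 0: indeg[3]->0 | ready=[3] | order so far=[1, 5, 0]
  pop 3: indeg[2]->0; indeg[4]->0 | ready=[2, 4] | order so far=[1, 5, 0, 3]
  pop 2: no out-edges | ready=[4] | order so far=[1, 5, 0, 3, 2]
  pop 4: no out-edges | ready=[] | order so far=[1, 5, 0, 3, 2, 4]
New canonical toposort: [1, 5, 0, 3, 2, 4]
Compare positions:
  Node 0: index 5 -> 2 (moved)
  Node 1: index 0 -> 0 (same)
  Node 2: index 2 -> 4 (moved)
  Node 3: index 1 -> 3 (moved)
  Node 4: index 3 -> 5 (moved)
  Node 5: index 4 -> 1 (moved)
Nodes that changed position: 0 2 3 4 5

Answer: 0 2 3 4 5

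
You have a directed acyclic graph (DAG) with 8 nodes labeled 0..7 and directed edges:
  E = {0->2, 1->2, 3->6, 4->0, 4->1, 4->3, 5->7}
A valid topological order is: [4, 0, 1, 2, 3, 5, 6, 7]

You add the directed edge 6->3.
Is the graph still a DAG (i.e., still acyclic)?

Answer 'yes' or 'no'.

Answer: no

Derivation:
Given toposort: [4, 0, 1, 2, 3, 5, 6, 7]
Position of 6: index 6; position of 3: index 4
New edge 6->3: backward (u after v in old order)
Backward edge: old toposort is now invalid. Check if this creates a cycle.
Does 3 already reach 6? Reachable from 3: [3, 6]. YES -> cycle!
Still a DAG? no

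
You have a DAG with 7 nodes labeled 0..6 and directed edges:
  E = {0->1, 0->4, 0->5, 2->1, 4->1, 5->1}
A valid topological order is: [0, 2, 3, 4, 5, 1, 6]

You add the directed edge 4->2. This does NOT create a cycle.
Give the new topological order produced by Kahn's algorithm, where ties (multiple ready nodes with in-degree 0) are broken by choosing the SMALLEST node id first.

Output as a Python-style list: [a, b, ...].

Old toposort: [0, 2, 3, 4, 5, 1, 6]
Added edge: 4->2
Position of 4 (3) > position of 2 (1). Must reorder: 4 must now come before 2.
Run Kahn's algorithm (break ties by smallest node id):
  initial in-degrees: [0, 4, 1, 0, 1, 1, 0]
  ready (indeg=0): [0, 3, 6]
  pop 0: indeg[1]->3; indeg[4]->0; indeg[5]->0 | ready=[3, 4, 5, 6] | order so far=[0]
  pop 3: no out-edges | ready=[4, 5, 6] | order so far=[0, 3]
  pop 4: indeg[1]->2; indeg[2]->0 | ready=[2, 5, 6] | order so far=[0, 3, 4]
  pop 2: indeg[1]->1 | ready=[5, 6] | order so far=[0, 3, 4, 2]
  pop 5: indeg[1]->0 | ready=[1, 6] | order so far=[0, 3, 4, 2, 5]
  pop 1: no out-edges | ready=[6] | order so far=[0, 3, 4, 2, 5, 1]
  pop 6: no out-edges | ready=[] | order so far=[0, 3, 4, 2, 5, 1, 6]
  Result: [0, 3, 4, 2, 5, 1, 6]

Answer: [0, 3, 4, 2, 5, 1, 6]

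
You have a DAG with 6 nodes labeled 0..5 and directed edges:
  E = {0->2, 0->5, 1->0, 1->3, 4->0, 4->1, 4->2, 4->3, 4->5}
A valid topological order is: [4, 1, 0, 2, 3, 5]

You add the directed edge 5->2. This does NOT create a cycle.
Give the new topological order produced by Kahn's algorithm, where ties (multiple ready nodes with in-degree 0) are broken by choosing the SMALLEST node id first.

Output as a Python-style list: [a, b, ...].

Old toposort: [4, 1, 0, 2, 3, 5]
Added edge: 5->2
Position of 5 (5) > position of 2 (3). Must reorder: 5 must now come before 2.
Run Kahn's algorithm (break ties by smallest node id):
  initial in-degrees: [2, 1, 3, 2, 0, 2]
  ready (indeg=0): [4]
  pop 4: indeg[0]->1; indeg[1]->0; indeg[2]->2; indeg[3]->1; indeg[5]->1 | ready=[1] | order so far=[4]
  pop 1: indeg[0]->0; indeg[3]->0 | ready=[0, 3] | order so far=[4, 1]
  pop 0: indeg[2]->1; indeg[5]->0 | ready=[3, 5] | order so far=[4, 1, 0]
  pop 3: no out-edges | ready=[5] | order so far=[4, 1, 0, 3]
  pop 5: indeg[2]->0 | ready=[2] | order so far=[4, 1, 0, 3, 5]
  pop 2: no out-edges | ready=[] | order so far=[4, 1, 0, 3, 5, 2]
  Result: [4, 1, 0, 3, 5, 2]

Answer: [4, 1, 0, 3, 5, 2]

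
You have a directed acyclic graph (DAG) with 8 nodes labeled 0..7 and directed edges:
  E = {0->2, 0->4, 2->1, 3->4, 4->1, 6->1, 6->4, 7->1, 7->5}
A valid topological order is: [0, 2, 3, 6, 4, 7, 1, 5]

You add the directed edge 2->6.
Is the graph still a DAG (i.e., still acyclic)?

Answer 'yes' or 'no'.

Answer: yes

Derivation:
Given toposort: [0, 2, 3, 6, 4, 7, 1, 5]
Position of 2: index 1; position of 6: index 3
New edge 2->6: forward
Forward edge: respects the existing order. Still a DAG, same toposort still valid.
Still a DAG? yes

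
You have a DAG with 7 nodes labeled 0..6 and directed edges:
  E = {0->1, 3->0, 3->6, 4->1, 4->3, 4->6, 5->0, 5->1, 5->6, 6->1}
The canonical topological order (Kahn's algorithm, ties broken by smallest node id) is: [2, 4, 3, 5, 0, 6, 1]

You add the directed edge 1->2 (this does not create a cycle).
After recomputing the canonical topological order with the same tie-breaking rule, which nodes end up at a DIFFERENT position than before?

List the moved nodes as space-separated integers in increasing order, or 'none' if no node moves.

Old toposort: [2, 4, 3, 5, 0, 6, 1]
Added edge 1->2
Recompute Kahn (smallest-id tiebreak):
  initial in-degrees: [2, 4, 1, 1, 0, 0, 3]
  ready (indeg=0): [4, 5]
  pop 4: indeg[1]->3; indeg[3]->0; indeg[6]->2 | ready=[3, 5] | order so far=[4]
  pop 3: indeg[0]->1; indeg[6]->1 | ready=[5] | order so far=[4, 3]
  pop 5: indeg[0]->0; indeg[1]->2; indeg[6]->0 | ready=[0, 6] | order so far=[4, 3, 5]
  pop 0: indeg[1]->1 | ready=[6] | order so far=[4, 3, 5, 0]
  pop 6: indeg[1]->0 | ready=[1] | order so far=[4, 3, 5, 0, 6]
  pop 1: indeg[2]->0 | ready=[2] | order so far=[4, 3, 5, 0, 6, 1]
  pop 2: no out-edges | ready=[] | order so far=[4, 3, 5, 0, 6, 1, 2]
New canonical toposort: [4, 3, 5, 0, 6, 1, 2]
Compare positions:
  Node 0: index 4 -> 3 (moved)
  Node 1: index 6 -> 5 (moved)
  Node 2: index 0 -> 6 (moved)
  Node 3: index 2 -> 1 (moved)
  Node 4: index 1 -> 0 (moved)
  Node 5: index 3 -> 2 (moved)
  Node 6: index 5 -> 4 (moved)
Nodes that changed position: 0 1 2 3 4 5 6

Answer: 0 1 2 3 4 5 6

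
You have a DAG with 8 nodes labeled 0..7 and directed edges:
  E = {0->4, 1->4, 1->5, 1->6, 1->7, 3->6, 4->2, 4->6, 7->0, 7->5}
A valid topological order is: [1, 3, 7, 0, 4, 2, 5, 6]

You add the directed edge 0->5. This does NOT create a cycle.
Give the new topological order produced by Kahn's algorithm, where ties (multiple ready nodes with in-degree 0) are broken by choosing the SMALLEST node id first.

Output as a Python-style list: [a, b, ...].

Answer: [1, 3, 7, 0, 4, 2, 5, 6]

Derivation:
Old toposort: [1, 3, 7, 0, 4, 2, 5, 6]
Added edge: 0->5
Position of 0 (3) < position of 5 (6). Old order still valid.
Run Kahn's algorithm (break ties by smallest node id):
  initial in-degrees: [1, 0, 1, 0, 2, 3, 3, 1]
  ready (indeg=0): [1, 3]
  pop 1: indeg[4]->1; indeg[5]->2; indeg[6]->2; indeg[7]->0 | ready=[3, 7] | order so far=[1]
  pop 3: indeg[6]->1 | ready=[7] | order so far=[1, 3]
  pop 7: indeg[0]->0; indeg[5]->1 | ready=[0] | order so far=[1, 3, 7]
  pop 0: indeg[4]->0; indeg[5]->0 | ready=[4, 5] | order so far=[1, 3, 7, 0]
  pop 4: indeg[2]->0; indeg[6]->0 | ready=[2, 5, 6] | order so far=[1, 3, 7, 0, 4]
  pop 2: no out-edges | ready=[5, 6] | order so far=[1, 3, 7, 0, 4, 2]
  pop 5: no out-edges | ready=[6] | order so far=[1, 3, 7, 0, 4, 2, 5]
  pop 6: no out-edges | ready=[] | order so far=[1, 3, 7, 0, 4, 2, 5, 6]
  Result: [1, 3, 7, 0, 4, 2, 5, 6]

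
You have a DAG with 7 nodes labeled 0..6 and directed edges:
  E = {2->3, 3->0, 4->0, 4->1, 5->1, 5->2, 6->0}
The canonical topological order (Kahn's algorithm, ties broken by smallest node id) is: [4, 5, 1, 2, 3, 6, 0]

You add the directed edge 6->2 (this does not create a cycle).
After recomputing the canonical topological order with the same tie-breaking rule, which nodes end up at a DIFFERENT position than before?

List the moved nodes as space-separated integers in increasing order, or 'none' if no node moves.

Old toposort: [4, 5, 1, 2, 3, 6, 0]
Added edge 6->2
Recompute Kahn (smallest-id tiebreak):
  initial in-degrees: [3, 2, 2, 1, 0, 0, 0]
  ready (indeg=0): [4, 5, 6]
  pop 4: indeg[0]->2; indeg[1]->1 | ready=[5, 6] | order so far=[4]
  pop 5: indeg[1]->0; indeg[2]->1 | ready=[1, 6] | order so far=[4, 5]
  pop 1: no out-edges | ready=[6] | order so far=[4, 5, 1]
  pop 6: indeg[0]->1; indeg[2]->0 | ready=[2] | order so far=[4, 5, 1, 6]
  pop 2: indeg[3]->0 | ready=[3] | order so far=[4, 5, 1, 6, 2]
  pop 3: indeg[0]->0 | ready=[0] | order so far=[4, 5, 1, 6, 2, 3]
  pop 0: no out-edges | ready=[] | order so far=[4, 5, 1, 6, 2, 3, 0]
New canonical toposort: [4, 5, 1, 6, 2, 3, 0]
Compare positions:
  Node 0: index 6 -> 6 (same)
  Node 1: index 2 -> 2 (same)
  Node 2: index 3 -> 4 (moved)
  Node 3: index 4 -> 5 (moved)
  Node 4: index 0 -> 0 (same)
  Node 5: index 1 -> 1 (same)
  Node 6: index 5 -> 3 (moved)
Nodes that changed position: 2 3 6

Answer: 2 3 6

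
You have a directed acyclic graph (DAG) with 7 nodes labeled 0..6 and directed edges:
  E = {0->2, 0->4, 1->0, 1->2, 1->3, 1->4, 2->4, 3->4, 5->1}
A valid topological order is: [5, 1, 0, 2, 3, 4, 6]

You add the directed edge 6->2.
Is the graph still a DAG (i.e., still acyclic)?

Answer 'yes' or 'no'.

Answer: yes

Derivation:
Given toposort: [5, 1, 0, 2, 3, 4, 6]
Position of 6: index 6; position of 2: index 3
New edge 6->2: backward (u after v in old order)
Backward edge: old toposort is now invalid. Check if this creates a cycle.
Does 2 already reach 6? Reachable from 2: [2, 4]. NO -> still a DAG (reorder needed).
Still a DAG? yes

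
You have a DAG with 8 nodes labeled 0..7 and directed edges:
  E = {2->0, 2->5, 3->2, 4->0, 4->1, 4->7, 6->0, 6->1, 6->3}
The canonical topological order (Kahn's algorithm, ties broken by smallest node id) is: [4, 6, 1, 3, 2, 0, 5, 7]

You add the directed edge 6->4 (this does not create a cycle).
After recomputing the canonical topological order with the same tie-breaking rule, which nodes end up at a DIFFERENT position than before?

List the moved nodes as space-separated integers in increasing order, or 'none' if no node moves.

Old toposort: [4, 6, 1, 3, 2, 0, 5, 7]
Added edge 6->4
Recompute Kahn (smallest-id tiebreak):
  initial in-degrees: [3, 2, 1, 1, 1, 1, 0, 1]
  ready (indeg=0): [6]
  pop 6: indeg[0]->2; indeg[1]->1; indeg[3]->0; indeg[4]->0 | ready=[3, 4] | order so far=[6]
  pop 3: indeg[2]->0 | ready=[2, 4] | order so far=[6, 3]
  pop 2: indeg[0]->1; indeg[5]->0 | ready=[4, 5] | order so far=[6, 3, 2]
  pop 4: indeg[0]->0; indeg[1]->0; indeg[7]->0 | ready=[0, 1, 5, 7] | order so far=[6, 3, 2, 4]
  pop 0: no out-edges | ready=[1, 5, 7] | order so far=[6, 3, 2, 4, 0]
  pop 1: no out-edges | ready=[5, 7] | order so far=[6, 3, 2, 4, 0, 1]
  pop 5: no out-edges | ready=[7] | order so far=[6, 3, 2, 4, 0, 1, 5]
  pop 7: no out-edges | ready=[] | order so far=[6, 3, 2, 4, 0, 1, 5, 7]
New canonical toposort: [6, 3, 2, 4, 0, 1, 5, 7]
Compare positions:
  Node 0: index 5 -> 4 (moved)
  Node 1: index 2 -> 5 (moved)
  Node 2: index 4 -> 2 (moved)
  Node 3: index 3 -> 1 (moved)
  Node 4: index 0 -> 3 (moved)
  Node 5: index 6 -> 6 (same)
  Node 6: index 1 -> 0 (moved)
  Node 7: index 7 -> 7 (same)
Nodes that changed position: 0 1 2 3 4 6

Answer: 0 1 2 3 4 6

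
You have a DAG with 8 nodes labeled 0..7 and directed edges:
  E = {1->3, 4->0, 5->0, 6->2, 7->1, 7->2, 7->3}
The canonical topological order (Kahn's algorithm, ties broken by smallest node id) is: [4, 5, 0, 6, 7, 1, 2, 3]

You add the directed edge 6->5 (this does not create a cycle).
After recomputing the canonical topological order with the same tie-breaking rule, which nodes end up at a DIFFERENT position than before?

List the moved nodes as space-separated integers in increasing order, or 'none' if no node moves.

Old toposort: [4, 5, 0, 6, 7, 1, 2, 3]
Added edge 6->5
Recompute Kahn (smallest-id tiebreak):
  initial in-degrees: [2, 1, 2, 2, 0, 1, 0, 0]
  ready (indeg=0): [4, 6, 7]
  pop 4: indeg[0]->1 | ready=[6, 7] | order so far=[4]
  pop 6: indeg[2]->1; indeg[5]->0 | ready=[5, 7] | order so far=[4, 6]
  pop 5: indeg[0]->0 | ready=[0, 7] | order so far=[4, 6, 5]
  pop 0: no out-edges | ready=[7] | order so far=[4, 6, 5, 0]
  pop 7: indeg[1]->0; indeg[2]->0; indeg[3]->1 | ready=[1, 2] | order so far=[4, 6, 5, 0, 7]
  pop 1: indeg[3]->0 | ready=[2, 3] | order so far=[4, 6, 5, 0, 7, 1]
  pop 2: no out-edges | ready=[3] | order so far=[4, 6, 5, 0, 7, 1, 2]
  pop 3: no out-edges | ready=[] | order so far=[4, 6, 5, 0, 7, 1, 2, 3]
New canonical toposort: [4, 6, 5, 0, 7, 1, 2, 3]
Compare positions:
  Node 0: index 2 -> 3 (moved)
  Node 1: index 5 -> 5 (same)
  Node 2: index 6 -> 6 (same)
  Node 3: index 7 -> 7 (same)
  Node 4: index 0 -> 0 (same)
  Node 5: index 1 -> 2 (moved)
  Node 6: index 3 -> 1 (moved)
  Node 7: index 4 -> 4 (same)
Nodes that changed position: 0 5 6

Answer: 0 5 6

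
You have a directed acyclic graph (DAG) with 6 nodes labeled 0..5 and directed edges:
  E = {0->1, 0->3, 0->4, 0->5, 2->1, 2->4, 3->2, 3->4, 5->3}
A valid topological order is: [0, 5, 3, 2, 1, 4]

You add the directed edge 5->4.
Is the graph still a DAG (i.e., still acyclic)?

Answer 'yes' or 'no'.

Answer: yes

Derivation:
Given toposort: [0, 5, 3, 2, 1, 4]
Position of 5: index 1; position of 4: index 5
New edge 5->4: forward
Forward edge: respects the existing order. Still a DAG, same toposort still valid.
Still a DAG? yes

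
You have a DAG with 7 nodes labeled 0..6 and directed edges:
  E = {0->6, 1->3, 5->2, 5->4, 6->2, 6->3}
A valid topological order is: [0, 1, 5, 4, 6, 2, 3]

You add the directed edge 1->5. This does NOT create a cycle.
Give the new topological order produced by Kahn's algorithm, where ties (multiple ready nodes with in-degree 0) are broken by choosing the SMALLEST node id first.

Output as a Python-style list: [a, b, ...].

Old toposort: [0, 1, 5, 4, 6, 2, 3]
Added edge: 1->5
Position of 1 (1) < position of 5 (2). Old order still valid.
Run Kahn's algorithm (break ties by smallest node id):
  initial in-degrees: [0, 0, 2, 2, 1, 1, 1]
  ready (indeg=0): [0, 1]
  pop 0: indeg[6]->0 | ready=[1, 6] | order so far=[0]
  pop 1: indeg[3]->1; indeg[5]->0 | ready=[5, 6] | order so far=[0, 1]
  pop 5: indeg[2]->1; indeg[4]->0 | ready=[4, 6] | order so far=[0, 1, 5]
  pop 4: no out-edges | ready=[6] | order so far=[0, 1, 5, 4]
  pop 6: indeg[2]->0; indeg[3]->0 | ready=[2, 3] | order so far=[0, 1, 5, 4, 6]
  pop 2: no out-edges | ready=[3] | order so far=[0, 1, 5, 4, 6, 2]
  pop 3: no out-edges | ready=[] | order so far=[0, 1, 5, 4, 6, 2, 3]
  Result: [0, 1, 5, 4, 6, 2, 3]

Answer: [0, 1, 5, 4, 6, 2, 3]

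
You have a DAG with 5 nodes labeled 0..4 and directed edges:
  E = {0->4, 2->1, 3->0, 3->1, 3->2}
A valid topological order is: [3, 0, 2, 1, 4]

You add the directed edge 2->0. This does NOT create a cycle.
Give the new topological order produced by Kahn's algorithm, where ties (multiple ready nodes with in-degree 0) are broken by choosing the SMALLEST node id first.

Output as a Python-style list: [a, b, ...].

Answer: [3, 2, 0, 1, 4]

Derivation:
Old toposort: [3, 0, 2, 1, 4]
Added edge: 2->0
Position of 2 (2) > position of 0 (1). Must reorder: 2 must now come before 0.
Run Kahn's algorithm (break ties by smallest node id):
  initial in-degrees: [2, 2, 1, 0, 1]
  ready (indeg=0): [3]
  pop 3: indeg[0]->1; indeg[1]->1; indeg[2]->0 | ready=[2] | order so far=[3]
  pop 2: indeg[0]->0; indeg[1]->0 | ready=[0, 1] | order so far=[3, 2]
  pop 0: indeg[4]->0 | ready=[1, 4] | order so far=[3, 2, 0]
  pop 1: no out-edges | ready=[4] | order so far=[3, 2, 0, 1]
  pop 4: no out-edges | ready=[] | order so far=[3, 2, 0, 1, 4]
  Result: [3, 2, 0, 1, 4]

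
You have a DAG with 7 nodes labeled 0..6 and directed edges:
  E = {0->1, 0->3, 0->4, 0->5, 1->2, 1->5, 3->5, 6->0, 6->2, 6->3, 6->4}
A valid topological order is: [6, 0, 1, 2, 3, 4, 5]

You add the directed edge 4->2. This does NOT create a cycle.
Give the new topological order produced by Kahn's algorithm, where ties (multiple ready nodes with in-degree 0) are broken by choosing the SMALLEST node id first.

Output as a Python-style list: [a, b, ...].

Old toposort: [6, 0, 1, 2, 3, 4, 5]
Added edge: 4->2
Position of 4 (5) > position of 2 (3). Must reorder: 4 must now come before 2.
Run Kahn's algorithm (break ties by smallest node id):
  initial in-degrees: [1, 1, 3, 2, 2, 3, 0]
  ready (indeg=0): [6]
  pop 6: indeg[0]->0; indeg[2]->2; indeg[3]->1; indeg[4]->1 | ready=[0] | order so far=[6]
  pop 0: indeg[1]->0; indeg[3]->0; indeg[4]->0; indeg[5]->2 | ready=[1, 3, 4] | order so far=[6, 0]
  pop 1: indeg[2]->1; indeg[5]->1 | ready=[3, 4] | order so far=[6, 0, 1]
  pop 3: indeg[5]->0 | ready=[4, 5] | order so far=[6, 0, 1, 3]
  pop 4: indeg[2]->0 | ready=[2, 5] | order so far=[6, 0, 1, 3, 4]
  pop 2: no out-edges | ready=[5] | order so far=[6, 0, 1, 3, 4, 2]
  pop 5: no out-edges | ready=[] | order so far=[6, 0, 1, 3, 4, 2, 5]
  Result: [6, 0, 1, 3, 4, 2, 5]

Answer: [6, 0, 1, 3, 4, 2, 5]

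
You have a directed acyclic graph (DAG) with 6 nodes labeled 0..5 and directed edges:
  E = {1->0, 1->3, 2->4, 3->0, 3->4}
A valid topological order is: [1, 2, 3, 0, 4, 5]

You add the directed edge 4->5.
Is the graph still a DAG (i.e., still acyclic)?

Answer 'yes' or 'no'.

Given toposort: [1, 2, 3, 0, 4, 5]
Position of 4: index 4; position of 5: index 5
New edge 4->5: forward
Forward edge: respects the existing order. Still a DAG, same toposort still valid.
Still a DAG? yes

Answer: yes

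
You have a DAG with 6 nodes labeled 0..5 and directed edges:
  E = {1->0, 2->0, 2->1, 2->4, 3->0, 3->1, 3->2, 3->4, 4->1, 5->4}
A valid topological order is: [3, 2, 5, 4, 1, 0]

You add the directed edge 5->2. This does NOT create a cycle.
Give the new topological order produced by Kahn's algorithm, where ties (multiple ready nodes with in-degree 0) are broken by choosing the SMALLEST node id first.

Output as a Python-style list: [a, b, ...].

Old toposort: [3, 2, 5, 4, 1, 0]
Added edge: 5->2
Position of 5 (2) > position of 2 (1). Must reorder: 5 must now come before 2.
Run Kahn's algorithm (break ties by smallest node id):
  initial in-degrees: [3, 3, 2, 0, 3, 0]
  ready (indeg=0): [3, 5]
  pop 3: indeg[0]->2; indeg[1]->2; indeg[2]->1; indeg[4]->2 | ready=[5] | order so far=[3]
  pop 5: indeg[2]->0; indeg[4]->1 | ready=[2] | order so far=[3, 5]
  pop 2: indeg[0]->1; indeg[1]->1; indeg[4]->0 | ready=[4] | order so far=[3, 5, 2]
  pop 4: indeg[1]->0 | ready=[1] | order so far=[3, 5, 2, 4]
  pop 1: indeg[0]->0 | ready=[0] | order so far=[3, 5, 2, 4, 1]
  pop 0: no out-edges | ready=[] | order so far=[3, 5, 2, 4, 1, 0]
  Result: [3, 5, 2, 4, 1, 0]

Answer: [3, 5, 2, 4, 1, 0]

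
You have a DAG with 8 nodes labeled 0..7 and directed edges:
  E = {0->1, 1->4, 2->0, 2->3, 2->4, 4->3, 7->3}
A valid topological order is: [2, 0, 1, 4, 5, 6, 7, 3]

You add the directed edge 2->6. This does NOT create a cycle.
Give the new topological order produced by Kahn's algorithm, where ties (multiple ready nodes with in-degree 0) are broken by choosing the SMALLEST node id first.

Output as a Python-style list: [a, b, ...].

Answer: [2, 0, 1, 4, 5, 6, 7, 3]

Derivation:
Old toposort: [2, 0, 1, 4, 5, 6, 7, 3]
Added edge: 2->6
Position of 2 (0) < position of 6 (5). Old order still valid.
Run Kahn's algorithm (break ties by smallest node id):
  initial in-degrees: [1, 1, 0, 3, 2, 0, 1, 0]
  ready (indeg=0): [2, 5, 7]
  pop 2: indeg[0]->0; indeg[3]->2; indeg[4]->1; indeg[6]->0 | ready=[0, 5, 6, 7] | order so far=[2]
  pop 0: indeg[1]->0 | ready=[1, 5, 6, 7] | order so far=[2, 0]
  pop 1: indeg[4]->0 | ready=[4, 5, 6, 7] | order so far=[2, 0, 1]
  pop 4: indeg[3]->1 | ready=[5, 6, 7] | order so far=[2, 0, 1, 4]
  pop 5: no out-edges | ready=[6, 7] | order so far=[2, 0, 1, 4, 5]
  pop 6: no out-edges | ready=[7] | order so far=[2, 0, 1, 4, 5, 6]
  pop 7: indeg[3]->0 | ready=[3] | order so far=[2, 0, 1, 4, 5, 6, 7]
  pop 3: no out-edges | ready=[] | order so far=[2, 0, 1, 4, 5, 6, 7, 3]
  Result: [2, 0, 1, 4, 5, 6, 7, 3]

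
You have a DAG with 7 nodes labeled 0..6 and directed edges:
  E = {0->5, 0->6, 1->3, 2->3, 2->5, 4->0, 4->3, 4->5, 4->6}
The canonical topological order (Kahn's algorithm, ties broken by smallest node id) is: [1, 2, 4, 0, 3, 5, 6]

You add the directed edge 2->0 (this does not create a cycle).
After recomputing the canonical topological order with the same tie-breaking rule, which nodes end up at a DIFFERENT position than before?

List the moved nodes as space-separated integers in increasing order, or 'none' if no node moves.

Answer: none

Derivation:
Old toposort: [1, 2, 4, 0, 3, 5, 6]
Added edge 2->0
Recompute Kahn (smallest-id tiebreak):
  initial in-degrees: [2, 0, 0, 3, 0, 3, 2]
  ready (indeg=0): [1, 2, 4]
  pop 1: indeg[3]->2 | ready=[2, 4] | order so far=[1]
  pop 2: indeg[0]->1; indeg[3]->1; indeg[5]->2 | ready=[4] | order so far=[1, 2]
  pop 4: indeg[0]->0; indeg[3]->0; indeg[5]->1; indeg[6]->1 | ready=[0, 3] | order so far=[1, 2, 4]
  pop 0: indeg[5]->0; indeg[6]->0 | ready=[3, 5, 6] | order so far=[1, 2, 4, 0]
  pop 3: no out-edges | ready=[5, 6] | order so far=[1, 2, 4, 0, 3]
  pop 5: no out-edges | ready=[6] | order so far=[1, 2, 4, 0, 3, 5]
  pop 6: no out-edges | ready=[] | order so far=[1, 2, 4, 0, 3, 5, 6]
New canonical toposort: [1, 2, 4, 0, 3, 5, 6]
Compare positions:
  Node 0: index 3 -> 3 (same)
  Node 1: index 0 -> 0 (same)
  Node 2: index 1 -> 1 (same)
  Node 3: index 4 -> 4 (same)
  Node 4: index 2 -> 2 (same)
  Node 5: index 5 -> 5 (same)
  Node 6: index 6 -> 6 (same)
Nodes that changed position: none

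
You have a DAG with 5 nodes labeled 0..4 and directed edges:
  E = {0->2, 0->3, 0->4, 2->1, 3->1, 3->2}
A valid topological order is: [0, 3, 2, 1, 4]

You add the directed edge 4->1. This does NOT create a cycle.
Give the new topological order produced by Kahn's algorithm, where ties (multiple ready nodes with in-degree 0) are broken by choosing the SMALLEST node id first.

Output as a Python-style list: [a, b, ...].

Answer: [0, 3, 2, 4, 1]

Derivation:
Old toposort: [0, 3, 2, 1, 4]
Added edge: 4->1
Position of 4 (4) > position of 1 (3). Must reorder: 4 must now come before 1.
Run Kahn's algorithm (break ties by smallest node id):
  initial in-degrees: [0, 3, 2, 1, 1]
  ready (indeg=0): [0]
  pop 0: indeg[2]->1; indeg[3]->0; indeg[4]->0 | ready=[3, 4] | order so far=[0]
  pop 3: indeg[1]->2; indeg[2]->0 | ready=[2, 4] | order so far=[0, 3]
  pop 2: indeg[1]->1 | ready=[4] | order so far=[0, 3, 2]
  pop 4: indeg[1]->0 | ready=[1] | order so far=[0, 3, 2, 4]
  pop 1: no out-edges | ready=[] | order so far=[0, 3, 2, 4, 1]
  Result: [0, 3, 2, 4, 1]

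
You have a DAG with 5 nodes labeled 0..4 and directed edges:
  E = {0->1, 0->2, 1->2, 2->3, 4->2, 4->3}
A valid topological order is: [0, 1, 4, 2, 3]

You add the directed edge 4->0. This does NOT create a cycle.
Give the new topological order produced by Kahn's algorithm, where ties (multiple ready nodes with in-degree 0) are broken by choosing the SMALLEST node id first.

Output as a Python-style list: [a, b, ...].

Answer: [4, 0, 1, 2, 3]

Derivation:
Old toposort: [0, 1, 4, 2, 3]
Added edge: 4->0
Position of 4 (2) > position of 0 (0). Must reorder: 4 must now come before 0.
Run Kahn's algorithm (break ties by smallest node id):
  initial in-degrees: [1, 1, 3, 2, 0]
  ready (indeg=0): [4]
  pop 4: indeg[0]->0; indeg[2]->2; indeg[3]->1 | ready=[0] | order so far=[4]
  pop 0: indeg[1]->0; indeg[2]->1 | ready=[1] | order so far=[4, 0]
  pop 1: indeg[2]->0 | ready=[2] | order so far=[4, 0, 1]
  pop 2: indeg[3]->0 | ready=[3] | order so far=[4, 0, 1, 2]
  pop 3: no out-edges | ready=[] | order so far=[4, 0, 1, 2, 3]
  Result: [4, 0, 1, 2, 3]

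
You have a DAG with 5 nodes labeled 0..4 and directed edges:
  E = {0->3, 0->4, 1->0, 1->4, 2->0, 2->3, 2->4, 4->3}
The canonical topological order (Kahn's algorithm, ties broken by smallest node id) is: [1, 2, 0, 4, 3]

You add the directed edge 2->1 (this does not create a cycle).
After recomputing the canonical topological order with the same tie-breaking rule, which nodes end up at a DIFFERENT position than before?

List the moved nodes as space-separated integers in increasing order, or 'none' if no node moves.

Answer: 1 2

Derivation:
Old toposort: [1, 2, 0, 4, 3]
Added edge 2->1
Recompute Kahn (smallest-id tiebreak):
  initial in-degrees: [2, 1, 0, 3, 3]
  ready (indeg=0): [2]
  pop 2: indeg[0]->1; indeg[1]->0; indeg[3]->2; indeg[4]->2 | ready=[1] | order so far=[2]
  pop 1: indeg[0]->0; indeg[4]->1 | ready=[0] | order so far=[2, 1]
  pop 0: indeg[3]->1; indeg[4]->0 | ready=[4] | order so far=[2, 1, 0]
  pop 4: indeg[3]->0 | ready=[3] | order so far=[2, 1, 0, 4]
  pop 3: no out-edges | ready=[] | order so far=[2, 1, 0, 4, 3]
New canonical toposort: [2, 1, 0, 4, 3]
Compare positions:
  Node 0: index 2 -> 2 (same)
  Node 1: index 0 -> 1 (moved)
  Node 2: index 1 -> 0 (moved)
  Node 3: index 4 -> 4 (same)
  Node 4: index 3 -> 3 (same)
Nodes that changed position: 1 2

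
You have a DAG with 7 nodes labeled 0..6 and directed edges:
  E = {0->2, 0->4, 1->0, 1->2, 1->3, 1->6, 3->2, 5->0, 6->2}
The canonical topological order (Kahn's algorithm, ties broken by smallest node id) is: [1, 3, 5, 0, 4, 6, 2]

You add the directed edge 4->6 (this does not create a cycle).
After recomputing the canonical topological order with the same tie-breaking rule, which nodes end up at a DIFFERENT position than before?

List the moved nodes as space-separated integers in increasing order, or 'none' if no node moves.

Old toposort: [1, 3, 5, 0, 4, 6, 2]
Added edge 4->6
Recompute Kahn (smallest-id tiebreak):
  initial in-degrees: [2, 0, 4, 1, 1, 0, 2]
  ready (indeg=0): [1, 5]
  pop 1: indeg[0]->1; indeg[2]->3; indeg[3]->0; indeg[6]->1 | ready=[3, 5] | order so far=[1]
  pop 3: indeg[2]->2 | ready=[5] | order so far=[1, 3]
  pop 5: indeg[0]->0 | ready=[0] | order so far=[1, 3, 5]
  pop 0: indeg[2]->1; indeg[4]->0 | ready=[4] | order so far=[1, 3, 5, 0]
  pop 4: indeg[6]->0 | ready=[6] | order so far=[1, 3, 5, 0, 4]
  pop 6: indeg[2]->0 | ready=[2] | order so far=[1, 3, 5, 0, 4, 6]
  pop 2: no out-edges | ready=[] | order so far=[1, 3, 5, 0, 4, 6, 2]
New canonical toposort: [1, 3, 5, 0, 4, 6, 2]
Compare positions:
  Node 0: index 3 -> 3 (same)
  Node 1: index 0 -> 0 (same)
  Node 2: index 6 -> 6 (same)
  Node 3: index 1 -> 1 (same)
  Node 4: index 4 -> 4 (same)
  Node 5: index 2 -> 2 (same)
  Node 6: index 5 -> 5 (same)
Nodes that changed position: none

Answer: none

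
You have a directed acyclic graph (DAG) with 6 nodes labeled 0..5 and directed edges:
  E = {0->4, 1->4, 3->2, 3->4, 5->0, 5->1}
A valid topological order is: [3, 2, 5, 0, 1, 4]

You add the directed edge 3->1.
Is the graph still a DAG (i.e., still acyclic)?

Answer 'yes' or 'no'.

Given toposort: [3, 2, 5, 0, 1, 4]
Position of 3: index 0; position of 1: index 4
New edge 3->1: forward
Forward edge: respects the existing order. Still a DAG, same toposort still valid.
Still a DAG? yes

Answer: yes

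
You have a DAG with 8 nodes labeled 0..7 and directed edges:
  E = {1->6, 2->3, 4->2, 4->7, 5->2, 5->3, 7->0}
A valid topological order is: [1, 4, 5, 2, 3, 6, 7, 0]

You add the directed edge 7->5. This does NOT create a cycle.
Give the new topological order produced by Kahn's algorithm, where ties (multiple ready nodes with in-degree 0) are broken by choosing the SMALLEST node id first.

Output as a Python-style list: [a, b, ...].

Old toposort: [1, 4, 5, 2, 3, 6, 7, 0]
Added edge: 7->5
Position of 7 (6) > position of 5 (2). Must reorder: 7 must now come before 5.
Run Kahn's algorithm (break ties by smallest node id):
  initial in-degrees: [1, 0, 2, 2, 0, 1, 1, 1]
  ready (indeg=0): [1, 4]
  pop 1: indeg[6]->0 | ready=[4, 6] | order so far=[1]
  pop 4: indeg[2]->1; indeg[7]->0 | ready=[6, 7] | order so far=[1, 4]
  pop 6: no out-edges | ready=[7] | order so far=[1, 4, 6]
  pop 7: indeg[0]->0; indeg[5]->0 | ready=[0, 5] | order so far=[1, 4, 6, 7]
  pop 0: no out-edges | ready=[5] | order so far=[1, 4, 6, 7, 0]
  pop 5: indeg[2]->0; indeg[3]->1 | ready=[2] | order so far=[1, 4, 6, 7, 0, 5]
  pop 2: indeg[3]->0 | ready=[3] | order so far=[1, 4, 6, 7, 0, 5, 2]
  pop 3: no out-edges | ready=[] | order so far=[1, 4, 6, 7, 0, 5, 2, 3]
  Result: [1, 4, 6, 7, 0, 5, 2, 3]

Answer: [1, 4, 6, 7, 0, 5, 2, 3]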